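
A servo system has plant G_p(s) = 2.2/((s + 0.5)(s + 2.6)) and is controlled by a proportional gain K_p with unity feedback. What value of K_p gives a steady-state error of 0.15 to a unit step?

The loop is type 0, so e_ss(step) = 1/(1 + K_pos) with K_pos = K_p·G_p(0).
G_p(0) = 1.692. Require 1/(1 + K_p·1.692) = 0.15, so 1 + 1.692·K_p = 6.667.
K_p = (6.667 − 1)/1.692 = 3.35.

K_p = 3.35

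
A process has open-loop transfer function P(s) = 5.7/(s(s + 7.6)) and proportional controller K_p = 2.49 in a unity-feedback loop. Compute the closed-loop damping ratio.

ζ = 1.01

The closed-loop denominator is s(s+7.6) + 2.49·5.7 = s² + 7.6s + 14.19.
Matching s² + 2ζω_n s + ω_n²: ω_n = √14.19 = 3.767 rad/s and 2ζω_n = 7.6, so ζ = 7.6/(2·3.767) = 1.01.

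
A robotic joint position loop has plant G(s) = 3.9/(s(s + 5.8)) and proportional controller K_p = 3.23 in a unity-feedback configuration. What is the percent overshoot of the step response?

Closed-loop characteristic equation: s² + 5.8s + 12.6 = 0, so ω_n = 3.549 rad/s and ζ = 5.8/(2·3.549) = 0.8171.
%OS = 100·exp(−πζ/√(1−ζ²)) = 100·exp(−π·0.8171/√0.3324) = 1.17%.

1.17%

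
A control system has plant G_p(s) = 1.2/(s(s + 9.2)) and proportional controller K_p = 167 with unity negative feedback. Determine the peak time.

Closed-loop characteristic equation: s² + 9.2s + 200.4 = 0, so ω_n = 14.16 rad/s and ζ = 9.2/(2·14.16) = 0.3249.
Damped frequency ω_d = ω_n√(1−ζ²) = 13.39 rad/s, so peak time T_p = π/ω_d = 0.235 s.

T_p = 0.235 s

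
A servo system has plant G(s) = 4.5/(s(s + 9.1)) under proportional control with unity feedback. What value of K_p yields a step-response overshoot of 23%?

From %OS = 100·exp(−πζ/√(1−ζ²)) = 23%, ζ = −ln(0.23)/√(π²+ln²(0.23)) = 0.4237.
Characteristic equation s² + 9.1s + 4.5K_p = 0 gives ζ = 9.1/(2√(4.5K_p)).
Setting ζ = 0.4237: √(4.5K_p) = 9.1/(2·0.4237) = 10.74, so K_p = 115.3/4.5 = 25.6.

K_p = 25.6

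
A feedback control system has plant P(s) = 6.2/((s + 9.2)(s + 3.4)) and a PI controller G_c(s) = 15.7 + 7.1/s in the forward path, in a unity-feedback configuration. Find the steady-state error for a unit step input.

0

The open loop G_c(s)P(s) has a pole at the origin (type 1), so the static position error constant is infinite and e_ss = 1/(1+∞) = 0.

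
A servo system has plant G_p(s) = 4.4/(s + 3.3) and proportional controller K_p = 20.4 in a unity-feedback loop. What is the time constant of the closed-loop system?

τ = 0.0107 s

Closed-loop transfer function: T(s) = K_p·G_p(s)/(1 + K_p·G_p(s)) = 89.76/(s + 3.3 + 89.76) = 89.76/(s + 93.06).
Time constant τ = 1/93.06 = 0.0107 s.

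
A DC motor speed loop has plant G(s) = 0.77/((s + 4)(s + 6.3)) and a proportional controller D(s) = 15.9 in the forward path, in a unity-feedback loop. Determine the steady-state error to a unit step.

0.673

The loop is type 0. Static position error constant K_pos = D(0)·G(0) = 15.9·0.03056 = 0.4858.
Steady-state error to a unit step: e_ss = 1/(1+K_pos) = 1/1.486 = 0.673.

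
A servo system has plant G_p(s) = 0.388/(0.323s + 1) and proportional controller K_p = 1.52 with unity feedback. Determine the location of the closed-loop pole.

s = -4.922

Closed loop: T(s) = K_p·G_p/(1+K_p·G_p) = 0.5898/(0.323s + 1 + 0.5898), with pole at s = −(1 + 0.5898)/0.323 = −4.922.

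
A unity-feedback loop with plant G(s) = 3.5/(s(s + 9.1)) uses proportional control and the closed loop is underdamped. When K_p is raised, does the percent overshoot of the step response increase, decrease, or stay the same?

increase

Characteristic equation s² + 9.1s + K_p·3.5 = 0: raising K_p raises ω_n while 2ζω_n = 9.1 is fixed, so ζ falls and overshoot grows.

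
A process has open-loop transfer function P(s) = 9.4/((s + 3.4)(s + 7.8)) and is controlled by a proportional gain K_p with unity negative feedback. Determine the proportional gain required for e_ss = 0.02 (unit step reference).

K_p = 138

For a type-0 loop with proportional control, e_ss = 1/(1 + K_p·P(0)).
P(0) = 0.3544. Require 1/(1 + K_p·0.3544) = 0.02, so 1 + 0.3544·K_p = 50.
K_p = (50 − 1)/0.3544 = 138.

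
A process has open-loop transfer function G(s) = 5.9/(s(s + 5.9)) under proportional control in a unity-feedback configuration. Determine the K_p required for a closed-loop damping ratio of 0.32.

K_p = 14.4

Closed-loop characteristic equation: s² + 5.9s + K_p·5.9 = 0.
So ω_n = √(5.9K_p) and 2ζω_n = 5.9, giving ζ = 5.9/(2√(5.9K_p)).
Setting ζ = 0.32: √(5.9K_p) = 5.9/(2·0.32) = 9.219, so K_p = 84.99/5.9 = 14.4.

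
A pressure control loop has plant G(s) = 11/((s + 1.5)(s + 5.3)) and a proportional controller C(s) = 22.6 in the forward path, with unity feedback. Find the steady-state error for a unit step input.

0.031

The loop is type 0. Static position error constant K_pos = C(0)·G(0) = 22.6·1.384 = 31.27.
Steady-state error to a unit step: e_ss = 1/(1+K_pos) = 1/32.27 = 0.031.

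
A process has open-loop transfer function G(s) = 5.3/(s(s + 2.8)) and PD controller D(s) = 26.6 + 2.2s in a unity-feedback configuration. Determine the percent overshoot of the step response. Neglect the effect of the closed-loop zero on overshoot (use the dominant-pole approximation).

8.97%

Forward path: (26.6 + 2.2s)·5.3/(s(s+2.8)). The closed-loop characteristic equation is s² + (2.8 + 5.3·2.2)s + 5.3·26.6 = 0.
That is s² + 14.46s + 141 = 0, so ω_n = 11.87 rad/s and ζ = 14.46/(2·11.87) = 0.6089.
%OS = 100·exp(−πζ/√(1−ζ²)) = 8.97%.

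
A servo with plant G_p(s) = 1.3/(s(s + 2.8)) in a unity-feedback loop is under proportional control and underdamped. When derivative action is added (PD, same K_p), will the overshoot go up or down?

decrease

The derivative term adds K·K_d to the s-coefficient of the characteristic equation, raising 2ζω_n while ω_n is unchanged; ζ increases, so overshoot decreases.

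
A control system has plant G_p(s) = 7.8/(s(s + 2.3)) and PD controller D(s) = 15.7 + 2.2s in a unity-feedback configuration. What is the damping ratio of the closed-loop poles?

Forward path: (15.7 + 2.2s)·7.8/(s(s+2.3)). The closed-loop characteristic equation is s² + (2.3 + 7.8·2.2)s + 7.8·15.7 = 0.
That is s² + 19.46s + 122.5 = 0, so ω_n = 11.07 rad/s and ζ = 19.46/(2·11.07) = 0.8793.

ζ = 0.879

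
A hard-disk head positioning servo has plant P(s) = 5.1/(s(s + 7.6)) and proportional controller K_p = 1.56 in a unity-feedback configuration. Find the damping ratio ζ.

ζ = 1.35

1 + K_p·P(s) = 0 gives s² + 7.6s + 7.956 = 0.
Matching s² + 2ζω_n s + ω_n²: ω_n = √7.956 = 2.821 rad/s and 2ζω_n = 7.6, so ζ = 7.6/(2·2.821) = 1.35.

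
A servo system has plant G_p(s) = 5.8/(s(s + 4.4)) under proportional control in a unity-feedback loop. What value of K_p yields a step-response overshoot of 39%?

From %OS = 100·exp(−πζ/√(1−ζ²)) = 39%, ζ = −ln(0.39)/√(π²+ln²(0.39)) = 0.2871.
Characteristic equation s² + 4.4s + 5.8K_p = 0 gives ζ = 4.4/(2√(5.8K_p)).
Setting ζ = 0.2871: √(5.8K_p) = 4.4/(2·0.2871) = 7.663, so K_p = 58.72/5.8 = 10.1.

K_p = 10.1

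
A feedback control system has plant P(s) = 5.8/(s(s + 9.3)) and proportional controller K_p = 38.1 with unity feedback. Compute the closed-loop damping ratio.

ζ = 0.313

The closed-loop denominator is s(s+9.3) + 38.1·5.8 = s² + 9.3s + 221.
So ω_n² = 221 ⇒ ω_n = 14.87 rad/s, and ζ = 9.3/(2ω_n) = 0.313.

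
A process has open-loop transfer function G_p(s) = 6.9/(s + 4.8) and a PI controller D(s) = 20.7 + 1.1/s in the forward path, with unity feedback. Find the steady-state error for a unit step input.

0

The open loop D(s)G_p(s) has a pole at the origin (type 1), so the static position error constant is infinite and e_ss = 1/(1+∞) = 0.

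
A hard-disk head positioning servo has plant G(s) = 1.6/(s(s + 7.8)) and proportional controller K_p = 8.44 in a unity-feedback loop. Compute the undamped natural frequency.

1 + K_p·G(s) = 0 gives s² + 7.8s + 13.5 = 0.
So ω_n² = 13.5 ⇒ ω_n = 3.675 rad/s, and ζ = 7.8/(2ω_n) = 1.06.

ω_n = 3.67 rad/s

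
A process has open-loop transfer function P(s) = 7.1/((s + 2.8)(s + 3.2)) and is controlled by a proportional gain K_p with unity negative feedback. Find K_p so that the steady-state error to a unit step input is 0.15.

For a type-0 loop with proportional control, e_ss = 1/(1 + K_p·P(0)).
P(0) = 0.7924. Require 1/(1 + K_p·0.7924) = 0.15, so 1 + 0.7924·K_p = 6.667.
K_p = (6.667 − 1)/0.7924 = 7.15.

K_p = 7.15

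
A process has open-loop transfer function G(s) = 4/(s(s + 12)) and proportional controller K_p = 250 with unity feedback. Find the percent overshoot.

The closed-loop denominator s² + 12s + 1000 gives ω_n = √1000 = 31.62 and ζ = 12/(2ω_n) = 0.1897.
%OS = 100·exp(−πζ/√(1−ζ²)) = 100·exp(−π·0.1897/√0.964) = 54.5%.

54.5%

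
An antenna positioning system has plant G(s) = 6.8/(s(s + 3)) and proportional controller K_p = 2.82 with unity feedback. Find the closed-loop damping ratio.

ζ = 0.343

With unity feedback the closed-loop characteristic equation is s² + 3s + 2.82·6.8 = s² + 3s + 19.18 = 0.
So ω_n² = 19.18 ⇒ ω_n = 4.379 rad/s, and ζ = 3/(2ω_n) = 0.343.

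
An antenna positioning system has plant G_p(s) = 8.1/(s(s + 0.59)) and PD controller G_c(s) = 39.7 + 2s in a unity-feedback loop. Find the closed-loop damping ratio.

Forward path: (39.7 + 2s)·8.1/(s(s+0.59)). The closed-loop characteristic equation is s² + (0.59 + 8.1·2)s + 8.1·39.7 = 0.
That is s² + 16.79s + 321.6 = 0, so ω_n = 17.93 rad/s and ζ = 16.79/(2·17.93) = 0.4681.

ζ = 0.468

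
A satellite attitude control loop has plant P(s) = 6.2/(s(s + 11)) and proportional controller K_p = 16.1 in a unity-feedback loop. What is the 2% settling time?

The closed-loop denominator s² + 11s + 99.82 gives ω_n = √99.82 = 9.991 and ζ = 11/(2ω_n) = 0.5505.
2% settling time T_s ≈ 4/(ζω_n) = 4/5.5 = 0.727 s.

T_s ≈ 0.727 s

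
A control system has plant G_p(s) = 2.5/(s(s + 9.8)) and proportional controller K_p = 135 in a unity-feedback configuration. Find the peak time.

T_p = 0.177 s

The closed-loop denominator s² + 9.8s + 337.5 gives ω_n = √337.5 = 18.37 and ζ = 9.8/(2ω_n) = 0.2667.
Damped frequency ω_d = ω_n√(1−ζ²) = 17.71 rad/s, so peak time T_p = π/ω_d = 0.177 s.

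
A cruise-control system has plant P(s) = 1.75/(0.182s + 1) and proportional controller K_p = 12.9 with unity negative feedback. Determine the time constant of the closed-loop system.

τ = 0.00772 s

Closed loop: T(s) = K_p·P/(1+K_p·P) = 22.57/(0.182s + 1 + 22.57), with pole at s = −(1 + 22.57)/0.182 = −129.5.
Closed-loop time constant τ = 1/129.5 = 0.00772 s.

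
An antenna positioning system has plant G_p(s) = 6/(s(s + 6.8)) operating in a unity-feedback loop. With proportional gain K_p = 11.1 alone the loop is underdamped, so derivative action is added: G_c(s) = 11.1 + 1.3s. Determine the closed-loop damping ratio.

Forward path: (11.1 + 1.3s)·6/(s(s+6.8)). The closed-loop characteristic equation is s² + (6.8 + 6·1.3)s + 6·11.1 = 0.
That is s² + 14.6s + 66.6 = 0, so ω_n = 8.161 rad/s and ζ = 14.6/(2·8.161) = 0.8945.

ζ = 0.895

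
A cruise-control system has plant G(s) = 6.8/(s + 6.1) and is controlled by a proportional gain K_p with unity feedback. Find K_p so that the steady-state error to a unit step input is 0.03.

The loop is type 0, so e_ss(step) = 1/(1 + K_pos) with K_pos = K_p·G(0).
G(0) = 1.115. Require 1/(1 + K_p·1.115) = 0.03, so 1 + 1.115·K_p = 33.33.
K_p = (33.33 − 1)/1.115 = 29.

K_p = 29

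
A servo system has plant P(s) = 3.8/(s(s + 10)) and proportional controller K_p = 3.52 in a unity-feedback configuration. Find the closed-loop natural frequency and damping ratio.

The closed-loop denominator is s(s+10) + 3.52·3.8 = s² + 10s + 13.38.
Matching s² + 2ζω_n s + ω_n²: ω_n = √13.38 = 3.657 rad/s and 2ζω_n = 10, so ζ = 10/(2·3.657) = 1.37.

ω_n = 3.66 rad/s, ζ = 1.37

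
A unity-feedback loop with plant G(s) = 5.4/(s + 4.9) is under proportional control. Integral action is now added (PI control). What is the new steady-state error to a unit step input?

0

The integrator makes K_pos = lim_{s→0} C(s)G(s) infinite, so e_ss = 1/(1+K_pos) = 0.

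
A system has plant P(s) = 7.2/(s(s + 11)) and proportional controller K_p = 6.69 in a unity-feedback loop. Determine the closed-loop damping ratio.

The closed-loop denominator is s(s+11) + 6.69·7.2 = s² + 11s + 48.17.
So ω_n² = 48.17 ⇒ ω_n = 6.94 rad/s, and ζ = 11/(2ω_n) = 0.792.

ζ = 0.792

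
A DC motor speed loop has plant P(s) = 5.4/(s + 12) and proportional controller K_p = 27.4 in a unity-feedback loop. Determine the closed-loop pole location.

Closed-loop transfer function: T(s) = K_p·P(s)/(1 + K_p·P(s)) = 148/(s + 12 + 148) = 148/(s + 160).
The closed-loop pole is at s = −160.

s = -160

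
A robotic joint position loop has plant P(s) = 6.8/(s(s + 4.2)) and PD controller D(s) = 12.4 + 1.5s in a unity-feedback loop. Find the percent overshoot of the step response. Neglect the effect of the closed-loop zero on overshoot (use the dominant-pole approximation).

1.89%

Forward path: (12.4 + 1.5s)·6.8/(s(s+4.2)). The closed-loop characteristic equation is s² + (4.2 + 6.8·1.5)s + 6.8·12.4 = 0.
That is s² + 14.4s + 84.32 = 0, so ω_n = 9.183 rad/s and ζ = 14.4/(2·9.183) = 0.7841.
%OS = 100·exp(−πζ/√(1−ζ²)) = 1.89%.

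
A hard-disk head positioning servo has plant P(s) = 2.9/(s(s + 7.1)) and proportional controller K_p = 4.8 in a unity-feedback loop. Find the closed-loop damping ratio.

ζ = 0.951

With unity feedback the closed-loop characteristic equation is s² + 7.1s + 4.8·2.9 = s² + 7.1s + 13.92 = 0.
Matching s² + 2ζω_n s + ω_n²: ω_n = √13.92 = 3.731 rad/s and 2ζω_n = 7.1, so ζ = 7.1/(2·3.731) = 0.951.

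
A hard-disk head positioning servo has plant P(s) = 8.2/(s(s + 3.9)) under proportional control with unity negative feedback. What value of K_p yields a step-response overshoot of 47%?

From %OS = 100·exp(−πζ/√(1−ζ²)) = 47%, ζ = −ln(0.47)/√(π²+ln²(0.47)) = 0.2337.
Characteristic equation s² + 3.9s + 8.2K_p = 0 gives ζ = 3.9/(2√(8.2K_p)).
Setting ζ = 0.2337: √(8.2K_p) = 3.9/(2·0.2337) = 8.345, so K_p = 69.64/8.2 = 8.49.

K_p = 8.49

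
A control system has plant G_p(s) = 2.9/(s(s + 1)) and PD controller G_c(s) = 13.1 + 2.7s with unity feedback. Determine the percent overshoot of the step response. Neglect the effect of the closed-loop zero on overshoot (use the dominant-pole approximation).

Forward path: (13.1 + 2.7s)·2.9/(s(s+1)). The closed-loop characteristic equation is s² + (1 + 2.9·2.7)s + 2.9·13.1 = 0.
That is s² + 8.83s + 37.99 = 0, so ω_n = 6.164 rad/s and ζ = 8.83/(2·6.164) = 0.7163.
%OS = 100·exp(−πζ/√(1−ζ²)) = 3.98%.

3.98%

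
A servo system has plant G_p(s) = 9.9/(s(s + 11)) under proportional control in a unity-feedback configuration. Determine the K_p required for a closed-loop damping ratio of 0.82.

K_p = 4.54

Closed-loop characteristic equation: s² + 11s + K_p·9.9 = 0.
So ω_n = √(9.9K_p) and 2ζω_n = 11, giving ζ = 11/(2√(9.9K_p)).
Setting ζ = 0.82: √(9.9K_p) = 11/(2·0.82) = 6.707, so K_p = 44.99/9.9 = 4.54.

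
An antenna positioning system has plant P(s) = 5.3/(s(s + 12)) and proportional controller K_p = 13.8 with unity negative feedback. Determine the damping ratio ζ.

The closed-loop denominator is s(s+12) + 13.8·5.3 = s² + 12s + 73.14.
So ω_n² = 73.14 ⇒ ω_n = 8.552 rad/s, and ζ = 12/(2ω_n) = 0.702.

ζ = 0.702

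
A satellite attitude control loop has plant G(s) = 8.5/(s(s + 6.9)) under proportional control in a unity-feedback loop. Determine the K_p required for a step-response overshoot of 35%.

From %OS = 100·exp(−πζ/√(1−ζ²)) = 35%, ζ = −ln(0.35)/√(π²+ln²(0.35)) = 0.3169.
Characteristic equation s² + 6.9s + 8.5K_p = 0 gives ζ = 6.9/(2√(8.5K_p)).
Setting ζ = 0.3169: √(8.5K_p) = 6.9/(2·0.3169) = 10.89, so K_p = 118.5/8.5 = 13.9.

K_p = 13.9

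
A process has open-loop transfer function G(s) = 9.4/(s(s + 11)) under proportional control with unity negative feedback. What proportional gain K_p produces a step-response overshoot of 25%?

K_p = 19.7

From %OS = 100·exp(−πζ/√(1−ζ²)) = 25%, ζ = −ln(0.25)/√(π²+ln²(0.25)) = 0.4037.
Characteristic equation s² + 11s + 9.4K_p = 0 gives ζ = 11/(2√(9.4K_p)).
Setting ζ = 0.4037: √(9.4K_p) = 11/(2·0.4037) = 13.62, so K_p = 185.6/9.4 = 19.7.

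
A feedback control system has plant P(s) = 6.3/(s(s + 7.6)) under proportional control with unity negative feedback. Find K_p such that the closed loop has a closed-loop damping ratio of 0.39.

Closed-loop characteristic equation: s² + 7.6s + K_p·6.3 = 0.
So ω_n = √(6.3K_p) and 2ζω_n = 7.6, giving ζ = 7.6/(2√(6.3K_p)).
Setting ζ = 0.39: √(6.3K_p) = 7.6/(2·0.39) = 9.744, so K_p = 94.94/6.3 = 15.1.

K_p = 15.1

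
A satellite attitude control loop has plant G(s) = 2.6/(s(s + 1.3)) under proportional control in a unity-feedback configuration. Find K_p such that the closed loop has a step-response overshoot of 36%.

K_p = 1.7

From %OS = 100·exp(−πζ/√(1−ζ²)) = 36%, ζ = −ln(0.36)/√(π²+ln²(0.36)) = 0.3093.
Characteristic equation s² + 1.3s + 2.6K_p = 0 gives ζ = 1.3/(2√(2.6K_p)).
Setting ζ = 0.3093: √(2.6K_p) = 1.3/(2·0.3093) = 2.102, so K_p = 4.418/2.6 = 1.7.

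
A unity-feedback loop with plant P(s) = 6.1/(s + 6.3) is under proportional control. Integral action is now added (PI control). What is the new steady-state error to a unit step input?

0

The integrator makes K_pos = lim_{s→0} C(s)G(s) infinite, so e_ss = 1/(1+K_pos) = 0.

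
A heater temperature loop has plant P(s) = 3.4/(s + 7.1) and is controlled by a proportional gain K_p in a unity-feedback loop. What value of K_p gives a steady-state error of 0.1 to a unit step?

K_p = 18.8

The loop is type 0, so e_ss(step) = 1/(1 + K_pos) with K_pos = K_p·P(0).
P(0) = 0.4789. Require 1/(1 + K_p·0.4789) = 0.1, so 1 + 0.4789·K_p = 10.
K_p = (10 − 1)/0.4789 = 18.8.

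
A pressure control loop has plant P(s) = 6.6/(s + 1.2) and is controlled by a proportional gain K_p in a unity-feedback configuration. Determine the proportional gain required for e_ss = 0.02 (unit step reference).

K_p = 8.91

For a type-0 loop with proportional control, e_ss = 1/(1 + K_p·P(0)).
P(0) = 5.5. Require 1/(1 + K_p·5.5) = 0.02, so 1 + 5.5·K_p = 50.
K_p = (50 − 1)/5.5 = 8.91.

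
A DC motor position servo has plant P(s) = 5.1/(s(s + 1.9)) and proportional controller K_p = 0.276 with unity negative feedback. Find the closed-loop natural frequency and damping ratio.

ω_n = 1.19 rad/s, ζ = 0.801

With unity feedback the closed-loop characteristic equation is s² + 1.9s + 0.276·5.1 = s² + 1.9s + 1.408 = 0.
Matching s² + 2ζω_n s + ω_n²: ω_n = √1.408 = 1.186 rad/s and 2ζω_n = 1.9, so ζ = 1.9/(2·1.186) = 0.801.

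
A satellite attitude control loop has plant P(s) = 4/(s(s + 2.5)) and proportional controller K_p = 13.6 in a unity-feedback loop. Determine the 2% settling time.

The closed-loop denominator s² + 2.5s + 54.4 gives ω_n = √54.4 = 7.376 and ζ = 2.5/(2ω_n) = 0.1695.
2% settling time T_s ≈ 4/(ζω_n) = 4/1.25 = 3.2 s.

T_s ≈ 3.2 s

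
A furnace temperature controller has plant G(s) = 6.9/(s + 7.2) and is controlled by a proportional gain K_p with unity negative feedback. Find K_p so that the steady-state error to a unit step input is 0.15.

The loop is type 0, so e_ss(step) = 1/(1 + K_pos) with K_pos = K_p·G(0).
G(0) = 0.9583. Require 1/(1 + K_p·0.9583) = 0.15, so 1 + 0.9583·K_p = 6.667.
K_p = (6.667 − 1)/0.9583 = 5.91.

K_p = 5.91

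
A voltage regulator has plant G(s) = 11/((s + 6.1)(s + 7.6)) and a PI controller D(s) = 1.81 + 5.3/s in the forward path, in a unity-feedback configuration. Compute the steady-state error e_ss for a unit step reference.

0

The open loop D(s)G(s) has a pole at the origin (type 1), so the static position error constant is infinite and e_ss = 1/(1+∞) = 0.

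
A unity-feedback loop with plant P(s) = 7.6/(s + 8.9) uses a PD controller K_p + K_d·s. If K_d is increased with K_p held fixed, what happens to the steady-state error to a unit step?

At s = 0 the derivative term contributes nothing: C(0) = K_p regardless of K_d, so K_pos = K_p·P(0) and e_ss are unchanged.

unchanged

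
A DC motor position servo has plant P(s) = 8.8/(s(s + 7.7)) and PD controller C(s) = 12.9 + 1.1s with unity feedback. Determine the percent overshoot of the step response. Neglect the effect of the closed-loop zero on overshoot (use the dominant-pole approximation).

1.19%

Forward path: (12.9 + 1.1s)·8.8/(s(s+7.7)). The closed-loop characteristic equation is s² + (7.7 + 8.8·1.1)s + 8.8·12.9 = 0.
That is s² + 17.38s + 113.5 = 0, so ω_n = 10.65 rad/s and ζ = 17.38/(2·10.65) = 0.8156.
%OS = 100·exp(−πζ/√(1−ζ²)) = 1.19%.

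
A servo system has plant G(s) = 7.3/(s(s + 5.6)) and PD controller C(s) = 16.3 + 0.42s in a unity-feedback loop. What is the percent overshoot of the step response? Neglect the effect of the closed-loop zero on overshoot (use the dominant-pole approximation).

Forward path: (16.3 + 0.42s)·7.3/(s(s+5.6)). The closed-loop characteristic equation is s² + (5.6 + 7.3·0.42)s + 7.3·16.3 = 0.
That is s² + 8.666s + 119 = 0, so ω_n = 10.91 rad/s and ζ = 8.666/(2·10.91) = 0.3972.
%OS = 100·exp(−πζ/√(1−ζ²)) = 25.7%.

25.7%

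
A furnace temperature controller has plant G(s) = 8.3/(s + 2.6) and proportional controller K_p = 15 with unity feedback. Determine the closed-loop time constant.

Closed-loop transfer function: T(s) = K_p·G(s)/(1 + K_p·G(s)) = 124.5/(s + 2.6 + 124.5) = 124.5/(s + 127.1).
Time constant τ = 1/127.1 = 0.00787 s.

τ = 0.00787 s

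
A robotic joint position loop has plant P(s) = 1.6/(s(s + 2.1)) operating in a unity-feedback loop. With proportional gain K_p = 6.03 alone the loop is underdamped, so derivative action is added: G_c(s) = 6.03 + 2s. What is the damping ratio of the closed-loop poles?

ζ = 0.853

Forward path: (6.03 + 2s)·1.6/(s(s+2.1)). The closed-loop characteristic equation is s² + (2.1 + 1.6·2)s + 1.6·6.03 = 0.
That is s² + 5.3s + 9.648 = 0, so ω_n = 3.106 rad/s and ζ = 5.3/(2·3.106) = 0.8532.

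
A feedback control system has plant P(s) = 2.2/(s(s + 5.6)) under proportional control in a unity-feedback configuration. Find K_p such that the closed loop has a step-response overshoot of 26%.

K_p = 22.9

From %OS = 100·exp(−πζ/√(1−ζ²)) = 26%, ζ = −ln(0.26)/√(π²+ln²(0.26)) = 0.3941.
Characteristic equation s² + 5.6s + 2.2K_p = 0 gives ζ = 5.6/(2√(2.2K_p)).
Setting ζ = 0.3941: √(2.2K_p) = 5.6/(2·0.3941) = 7.105, so K_p = 50.48/2.2 = 22.9.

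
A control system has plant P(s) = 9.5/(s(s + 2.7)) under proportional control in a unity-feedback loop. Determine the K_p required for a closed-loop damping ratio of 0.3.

K_p = 2.13

Closed-loop characteristic equation: s² + 2.7s + K_p·9.5 = 0.
So ω_n = √(9.5K_p) and 2ζω_n = 2.7, giving ζ = 2.7/(2√(9.5K_p)).
Setting ζ = 0.3: √(9.5K_p) = 2.7/(2·0.3) = 4.5, so K_p = 20.25/9.5 = 2.13.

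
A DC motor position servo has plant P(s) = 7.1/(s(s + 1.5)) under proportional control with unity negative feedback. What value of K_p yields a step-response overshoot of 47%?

K_p = 1.45

From %OS = 100·exp(−πζ/√(1−ζ²)) = 47%, ζ = −ln(0.47)/√(π²+ln²(0.47)) = 0.2337.
Characteristic equation s² + 1.5s + 7.1K_p = 0 gives ζ = 1.5/(2√(7.1K_p)).
Setting ζ = 0.2337: √(7.1K_p) = 1.5/(2·0.2337) = 3.21, so K_p = 10.3/7.1 = 1.45.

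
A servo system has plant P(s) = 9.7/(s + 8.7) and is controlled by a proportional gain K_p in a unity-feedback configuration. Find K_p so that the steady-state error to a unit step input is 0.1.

K_p = 8.07

For a type-0 loop with proportional control, e_ss = 1/(1 + K_p·P(0)).
P(0) = 1.115. Require 1/(1 + K_p·1.115) = 0.1, so 1 + 1.115·K_p = 10.
K_p = (10 − 1)/1.115 = 8.07.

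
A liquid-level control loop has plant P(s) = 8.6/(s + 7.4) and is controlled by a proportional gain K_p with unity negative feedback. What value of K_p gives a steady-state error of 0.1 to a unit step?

K_p = 7.74

The loop is type 0, so e_ss(step) = 1/(1 + K_pos) with K_pos = K_p·P(0).
P(0) = 1.162. Require 1/(1 + K_p·1.162) = 0.1, so 1 + 1.162·K_p = 10.
K_p = (10 − 1)/1.162 = 7.74.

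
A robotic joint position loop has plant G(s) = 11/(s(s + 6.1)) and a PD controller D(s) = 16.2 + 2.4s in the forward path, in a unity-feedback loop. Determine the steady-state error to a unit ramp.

The loop has one pole at the origin (type 1). Velocity error constant K_v = lim_{s→0} s·D(s)G(s) = 16.2·11/6.1 = 29.21.
Steady-state error to a unit ramp: e_ss = 1/K_v = 0.0342.

0.0342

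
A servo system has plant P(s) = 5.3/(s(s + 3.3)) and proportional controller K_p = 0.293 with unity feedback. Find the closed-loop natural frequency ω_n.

With unity feedback the closed-loop characteristic equation is s² + 3.3s + 0.293·5.3 = s² + 3.3s + 1.553 = 0.
Matching s² + 2ζω_n s + ω_n²: ω_n = √1.553 = 1.246 rad/s and 2ζω_n = 3.3, so ζ = 3.3/(2·1.246) = 1.32.

ω_n = 1.25 rad/s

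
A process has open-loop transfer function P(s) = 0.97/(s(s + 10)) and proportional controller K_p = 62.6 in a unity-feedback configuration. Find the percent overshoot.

7.22%

From 1 + K_pP(s) = 0: s² + 10s + 60.72 = 0 ⇒ ω_n = 7.792, ζ = 0.6416.
%OS = 100·exp(−πζ/√(1−ζ²)) = 100·exp(−π·0.6416/√0.5883) = 7.22%.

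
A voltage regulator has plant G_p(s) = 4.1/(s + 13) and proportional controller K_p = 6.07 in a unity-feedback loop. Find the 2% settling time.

T_s ≈ 0.106 s

Closed-loop transfer function: T(s) = K_p·G_p(s)/(1 + K_p·G_p(s)) = 24.89/(s + 13 + 24.89) = 24.89/(s + 37.89).
Time constant τ = 1/37.89 = 0.02639 s, so the 2% settling time is about 4τ = 0.106 s.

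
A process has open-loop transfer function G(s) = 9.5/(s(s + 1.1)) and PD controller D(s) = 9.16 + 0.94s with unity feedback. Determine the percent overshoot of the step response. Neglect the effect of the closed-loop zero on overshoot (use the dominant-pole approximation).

Forward path: (9.16 + 0.94s)·9.5/(s(s+1.1)). The closed-loop characteristic equation is s² + (1.1 + 9.5·0.94)s + 9.5·9.16 = 0.
That is s² + 10.03s + 87.02 = 0, so ω_n = 9.328 rad/s and ζ = 10.03/(2·9.328) = 0.5376.
%OS = 100·exp(−πζ/√(1−ζ²)) = 13.5%.

13.5%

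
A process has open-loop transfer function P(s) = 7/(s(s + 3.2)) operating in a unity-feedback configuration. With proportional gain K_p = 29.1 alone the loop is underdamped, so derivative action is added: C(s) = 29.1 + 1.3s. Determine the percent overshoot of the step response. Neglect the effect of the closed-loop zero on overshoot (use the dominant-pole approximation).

Forward path: (29.1 + 1.3s)·7/(s(s+3.2)). The closed-loop characteristic equation is s² + (3.2 + 7·1.3)s + 7·29.1 = 0.
That is s² + 12.3s + 203.7 = 0, so ω_n = 14.27 rad/s and ζ = 12.3/(2·14.27) = 0.4309.
%OS = 100·exp(−πζ/√(1−ζ²)) = 22.3%.

22.3%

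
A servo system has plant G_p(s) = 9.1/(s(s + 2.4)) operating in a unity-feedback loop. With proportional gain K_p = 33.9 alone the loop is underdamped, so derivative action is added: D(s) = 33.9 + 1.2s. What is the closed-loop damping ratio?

Forward path: (33.9 + 1.2s)·9.1/(s(s+2.4)). The closed-loop characteristic equation is s² + (2.4 + 9.1·1.2)s + 9.1·33.9 = 0.
That is s² + 13.32s + 308.5 = 0, so ω_n = 17.56 rad/s and ζ = 13.32/(2·17.56) = 0.3792.

ζ = 0.379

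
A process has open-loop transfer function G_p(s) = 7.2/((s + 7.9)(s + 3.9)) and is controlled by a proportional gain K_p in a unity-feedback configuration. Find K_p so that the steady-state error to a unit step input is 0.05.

K_p = 81.3

The loop is type 0, so e_ss(step) = 1/(1 + K_pos) with K_pos = K_p·G_p(0).
G_p(0) = 0.2337. Require 1/(1 + K_p·0.2337) = 0.05, so 1 + 0.2337·K_p = 20.
K_p = (20 − 1)/0.2337 = 81.3.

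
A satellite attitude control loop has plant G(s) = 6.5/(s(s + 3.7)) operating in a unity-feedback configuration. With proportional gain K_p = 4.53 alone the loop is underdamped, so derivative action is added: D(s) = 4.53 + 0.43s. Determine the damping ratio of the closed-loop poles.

Forward path: (4.53 + 0.43s)·6.5/(s(s+3.7)). The closed-loop characteristic equation is s² + (3.7 + 6.5·0.43)s + 6.5·4.53 = 0.
That is s² + 6.495s + 29.45 = 0, so ω_n = 5.426 rad/s and ζ = 6.495/(2·5.426) = 0.5985.

ζ = 0.598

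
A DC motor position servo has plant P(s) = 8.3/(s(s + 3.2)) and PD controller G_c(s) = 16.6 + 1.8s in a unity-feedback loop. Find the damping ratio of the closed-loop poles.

Forward path: (16.6 + 1.8s)·8.3/(s(s+3.2)). The closed-loop characteristic equation is s² + (3.2 + 8.3·1.8)s + 8.3·16.6 = 0.
That is s² + 18.14s + 137.8 = 0, so ω_n = 11.74 rad/s and ζ = 18.14/(2·11.74) = 0.7727.

ζ = 0.773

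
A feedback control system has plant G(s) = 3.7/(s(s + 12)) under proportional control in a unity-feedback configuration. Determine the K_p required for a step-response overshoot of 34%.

From %OS = 100·exp(−πζ/√(1−ζ²)) = 34%, ζ = −ln(0.34)/√(π²+ln²(0.34)) = 0.3248.
Characteristic equation s² + 12s + 3.7K_p = 0 gives ζ = 12/(2√(3.7K_p)).
Setting ζ = 0.3248: √(3.7K_p) = 12/(2·0.3248) = 18.47, so K_p = 341.3/3.7 = 92.2.

K_p = 92.2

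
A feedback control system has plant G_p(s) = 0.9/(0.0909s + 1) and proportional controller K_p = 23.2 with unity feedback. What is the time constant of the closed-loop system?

Closed loop: T(s) = K_p·G_p/(1+K_p·G_p) = 20.88/(0.0909s + 1 + 20.88), with pole at s = −(1 + 20.88)/0.0909 = −240.7.
Closed-loop time constant τ = 1/240.7 = 0.00415 s.

τ = 0.00415 s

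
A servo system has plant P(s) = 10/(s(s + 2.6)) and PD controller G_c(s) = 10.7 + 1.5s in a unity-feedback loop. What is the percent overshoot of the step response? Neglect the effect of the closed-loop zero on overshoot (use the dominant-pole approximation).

Forward path: (10.7 + 1.5s)·10/(s(s+2.6)). The closed-loop characteristic equation is s² + (2.6 + 10·1.5)s + 10·10.7 = 0.
That is s² + 17.6s + 107 = 0, so ω_n = 10.34 rad/s and ζ = 17.6/(2·10.34) = 0.8507.
%OS = 100·exp(−πζ/√(1−ζ²)) = 0.619%.

0.619%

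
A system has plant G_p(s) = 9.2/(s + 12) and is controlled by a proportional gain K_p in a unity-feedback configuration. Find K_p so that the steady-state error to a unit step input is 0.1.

For a type-0 loop with proportional control, e_ss = 1/(1 + K_p·G_p(0)).
G_p(0) = 0.7667. Require 1/(1 + K_p·0.7667) = 0.1, so 1 + 0.7667·K_p = 10.
K_p = (10 − 1)/0.7667 = 11.7.

K_p = 11.7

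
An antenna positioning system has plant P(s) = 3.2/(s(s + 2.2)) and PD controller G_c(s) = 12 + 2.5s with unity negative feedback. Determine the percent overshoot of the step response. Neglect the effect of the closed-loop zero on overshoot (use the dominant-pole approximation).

1.05%

Forward path: (12 + 2.5s)·3.2/(s(s+2.2)). The closed-loop characteristic equation is s² + (2.2 + 3.2·2.5)s + 3.2·12 = 0.
That is s² + 10.2s + 38.4 = 0, so ω_n = 6.197 rad/s and ζ = 10.2/(2·6.197) = 0.823.
%OS = 100·exp(−πζ/√(1−ζ²)) = 1.05%.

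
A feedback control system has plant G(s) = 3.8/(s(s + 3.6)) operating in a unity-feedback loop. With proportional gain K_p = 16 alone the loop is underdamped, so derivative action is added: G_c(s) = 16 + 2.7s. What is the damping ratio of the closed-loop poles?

Forward path: (16 + 2.7s)·3.8/(s(s+3.6)). The closed-loop characteristic equation is s² + (3.6 + 3.8·2.7)s + 3.8·16 = 0.
That is s² + 13.86s + 60.8 = 0, so ω_n = 7.797 rad/s and ζ = 13.86/(2·7.797) = 0.8888.

ζ = 0.889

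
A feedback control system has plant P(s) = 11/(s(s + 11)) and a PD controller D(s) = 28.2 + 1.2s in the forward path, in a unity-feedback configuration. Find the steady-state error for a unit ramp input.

The loop has one pole at the origin (type 1). Velocity error constant K_v = lim_{s→0} s·D(s)P(s) = 28.2·11/11 = 28.2.
Steady-state error to a unit ramp: e_ss = 1/K_v = 0.0355.

0.0355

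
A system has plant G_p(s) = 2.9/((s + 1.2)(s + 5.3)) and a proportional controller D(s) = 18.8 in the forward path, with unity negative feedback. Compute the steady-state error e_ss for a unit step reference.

0.104

The loop is type 0. Static position error constant K_pos = D(0)·G_p(0) = 18.8·0.456 = 8.572.
Steady-state error to a unit step: e_ss = 1/(1+K_pos) = 1/9.572 = 0.104.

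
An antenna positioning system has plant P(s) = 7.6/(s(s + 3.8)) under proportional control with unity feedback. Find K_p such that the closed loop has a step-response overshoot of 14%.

K_p = 1.69

From %OS = 100·exp(−πζ/√(1−ζ²)) = 14%, ζ = −ln(0.14)/√(π²+ln²(0.14)) = 0.5305.
Characteristic equation s² + 3.8s + 7.6K_p = 0 gives ζ = 3.8/(2√(7.6K_p)).
Setting ζ = 0.5305: √(7.6K_p) = 3.8/(2·0.5305) = 3.581, so K_p = 12.83/7.6 = 1.69.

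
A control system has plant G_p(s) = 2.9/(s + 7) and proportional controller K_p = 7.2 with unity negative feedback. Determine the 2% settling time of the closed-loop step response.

Closed-loop transfer function: T(s) = K_p·G_p(s)/(1 + K_p·G_p(s)) = 20.88/(s + 7 + 20.88) = 20.88/(s + 27.88).
Time constant τ = 1/27.88 = 0.03587 s, so the 2% settling time is about 4τ = 0.143 s.

T_s ≈ 0.143 s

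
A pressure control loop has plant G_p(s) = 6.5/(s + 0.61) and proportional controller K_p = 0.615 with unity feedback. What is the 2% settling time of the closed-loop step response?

T_s ≈ 0.868 s

Closed-loop transfer function: T(s) = K_p·G_p(s)/(1 + K_p·G_p(s)) = 3.998/(s + 0.61 + 3.998) = 3.998/(s + 4.607).
Time constant τ = 1/4.607 = 0.217 s, so the 2% settling time is about 4τ = 0.868 s.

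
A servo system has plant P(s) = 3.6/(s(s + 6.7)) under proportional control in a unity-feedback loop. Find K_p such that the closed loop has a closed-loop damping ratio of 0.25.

Closed-loop characteristic equation: s² + 6.7s + K_p·3.6 = 0.
So ω_n = √(3.6K_p) and 2ζω_n = 6.7, giving ζ = 6.7/(2√(3.6K_p)).
Setting ζ = 0.25: √(3.6K_p) = 6.7/(2·0.25) = 13.4, so K_p = 179.6/3.6 = 49.9.

K_p = 49.9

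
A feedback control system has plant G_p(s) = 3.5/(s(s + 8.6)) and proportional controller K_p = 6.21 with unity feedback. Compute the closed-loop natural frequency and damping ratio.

ω_n = 4.66 rad/s, ζ = 0.922

1 + K_p·G_p(s) = 0 gives s² + 8.6s + 21.73 = 0.
Matching s² + 2ζω_n s + ω_n²: ω_n = √21.73 = 4.662 rad/s and 2ζω_n = 8.6, so ζ = 8.6/(2·4.662) = 0.922.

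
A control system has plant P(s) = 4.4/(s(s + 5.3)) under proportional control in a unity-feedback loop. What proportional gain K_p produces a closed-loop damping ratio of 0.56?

Closed-loop characteristic equation: s² + 5.3s + K_p·4.4 = 0.
So ω_n = √(4.4K_p) and 2ζω_n = 5.3, giving ζ = 5.3/(2√(4.4K_p)).
Setting ζ = 0.56: √(4.4K_p) = 5.3/(2·0.56) = 4.732, so K_p = 22.39/4.4 = 5.09.

K_p = 5.09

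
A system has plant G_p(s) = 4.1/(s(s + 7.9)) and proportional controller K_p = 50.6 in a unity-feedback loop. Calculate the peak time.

Closed-loop characteristic equation: s² + 7.9s + 207.5 = 0, so ω_n = 14.4 rad/s and ζ = 7.9/(2·14.4) = 0.2742.
Damped frequency ω_d = ω_n√(1−ζ²) = 13.85 rad/s, so peak time T_p = π/ω_d = 0.227 s.

T_p = 0.227 s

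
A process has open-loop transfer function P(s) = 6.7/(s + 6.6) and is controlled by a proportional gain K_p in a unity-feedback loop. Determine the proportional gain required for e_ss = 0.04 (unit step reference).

K_p = 23.6

The loop is type 0, so e_ss(step) = 1/(1 + K_pos) with K_pos = K_p·P(0).
P(0) = 1.015. Require 1/(1 + K_p·1.015) = 0.04, so 1 + 1.015·K_p = 25.
K_p = (25 − 1)/1.015 = 23.6.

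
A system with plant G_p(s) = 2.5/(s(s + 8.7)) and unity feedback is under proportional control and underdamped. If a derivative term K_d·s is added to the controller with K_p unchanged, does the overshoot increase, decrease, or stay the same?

The derivative term adds K·K_d to the s-coefficient of the characteristic equation, raising 2ζω_n while ω_n is unchanged; ζ increases, so overshoot decreases.

decrease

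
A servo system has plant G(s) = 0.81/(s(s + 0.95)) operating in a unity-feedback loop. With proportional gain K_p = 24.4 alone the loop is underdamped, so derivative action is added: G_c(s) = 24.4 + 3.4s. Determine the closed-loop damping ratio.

ζ = 0.417

Forward path: (24.4 + 3.4s)·0.81/(s(s+0.95)). The closed-loop characteristic equation is s² + (0.95 + 0.81·3.4)s + 0.81·24.4 = 0.
That is s² + 3.704s + 19.76 = 0, so ω_n = 4.446 rad/s and ζ = 3.704/(2·4.446) = 0.4166.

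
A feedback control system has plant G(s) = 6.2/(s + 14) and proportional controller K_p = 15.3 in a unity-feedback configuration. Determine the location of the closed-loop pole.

Closed-loop transfer function: T(s) = K_p·G(s)/(1 + K_p·G(s)) = 94.86/(s + 14 + 94.86) = 94.86/(s + 108.9).
The closed-loop pole is at s = −108.9.

s = -108.9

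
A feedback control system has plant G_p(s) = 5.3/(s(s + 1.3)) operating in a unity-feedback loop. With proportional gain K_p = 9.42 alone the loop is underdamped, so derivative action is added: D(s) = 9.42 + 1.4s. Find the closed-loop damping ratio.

ζ = 0.617

Forward path: (9.42 + 1.4s)·5.3/(s(s+1.3)). The closed-loop characteristic equation is s² + (1.3 + 5.3·1.4)s + 5.3·9.42 = 0.
That is s² + 8.72s + 49.93 = 0, so ω_n = 7.066 rad/s and ζ = 8.72/(2·7.066) = 0.6171.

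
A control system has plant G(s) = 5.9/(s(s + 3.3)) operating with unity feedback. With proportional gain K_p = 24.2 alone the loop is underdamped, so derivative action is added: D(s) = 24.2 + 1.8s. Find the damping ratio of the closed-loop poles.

Forward path: (24.2 + 1.8s)·5.9/(s(s+3.3)). The closed-loop characteristic equation is s² + (3.3 + 5.9·1.8)s + 5.9·24.2 = 0.
That is s² + 13.92s + 142.8 = 0, so ω_n = 11.95 rad/s and ζ = 13.92/(2·11.95) = 0.5825.

ζ = 0.582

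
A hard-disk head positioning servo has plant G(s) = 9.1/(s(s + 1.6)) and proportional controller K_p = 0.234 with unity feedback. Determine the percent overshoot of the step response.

Closed-loop characteristic equation: s² + 1.6s + 2.129 = 0, so ω_n = 1.459 rad/s and ζ = 1.6/(2·1.459) = 0.5482.
%OS = 100·exp(−πζ/√(1−ζ²)) = 100·exp(−π·0.5482/√0.6994) = 12.8%.

12.8%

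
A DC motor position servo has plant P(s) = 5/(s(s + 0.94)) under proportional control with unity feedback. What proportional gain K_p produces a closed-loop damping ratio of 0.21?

Closed-loop characteristic equation: s² + 0.94s + K_p·5 = 0.
So ω_n = √(5K_p) and 2ζω_n = 0.94, giving ζ = 0.94/(2√(5K_p)).
Setting ζ = 0.21: √(5K_p) = 0.94/(2·0.21) = 2.238, so K_p = 5.009/5 = 1.

K_p = 1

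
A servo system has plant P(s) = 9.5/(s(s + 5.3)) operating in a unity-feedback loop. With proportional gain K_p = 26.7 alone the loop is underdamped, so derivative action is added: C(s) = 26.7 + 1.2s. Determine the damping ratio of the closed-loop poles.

ζ = 0.524

Forward path: (26.7 + 1.2s)·9.5/(s(s+5.3)). The closed-loop characteristic equation is s² + (5.3 + 9.5·1.2)s + 9.5·26.7 = 0.
That is s² + 16.7s + 253.7 = 0, so ω_n = 15.93 rad/s and ζ = 16.7/(2·15.93) = 0.5243.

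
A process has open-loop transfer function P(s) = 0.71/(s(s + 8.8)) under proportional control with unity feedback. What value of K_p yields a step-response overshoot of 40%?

From %OS = 100·exp(−πζ/√(1−ζ²)) = 40%, ζ = −ln(0.4)/√(π²+ln²(0.4)) = 0.28.
Characteristic equation s² + 8.8s + 0.71K_p = 0 gives ζ = 8.8/(2√(0.71K_p)).
Setting ζ = 0.28: √(0.71K_p) = 8.8/(2·0.28) = 15.71, so K_p = 246.9/0.71 = 348.

K_p = 348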